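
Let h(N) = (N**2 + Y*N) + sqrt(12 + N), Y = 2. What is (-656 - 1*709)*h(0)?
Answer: -2730*sqrt(3) ≈ -4728.5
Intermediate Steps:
h(N) = N**2 + sqrt(12 + N) + 2*N (h(N) = (N**2 + 2*N) + sqrt(12 + N) = N**2 + sqrt(12 + N) + 2*N)
(-656 - 1*709)*h(0) = (-656 - 1*709)*(0**2 + sqrt(12 + 0) + 2*0) = (-656 - 709)*(0 + sqrt(12) + 0) = -1365*(0 + 2*sqrt(3) + 0) = -2730*sqrt(3)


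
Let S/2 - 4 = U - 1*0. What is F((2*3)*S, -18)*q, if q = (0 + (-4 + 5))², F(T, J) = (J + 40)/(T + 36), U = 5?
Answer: 11/72 ≈ 0.15278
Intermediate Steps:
S = 18 (S = 8 + 2*(5 - 1*0) = 8 + 2*(5 + 0) = 8 + 2*5 = 8 + 10 = 18)
F(T, J) = (40 + J)/(36 + T)
q = 1 (q = (0 + 1)² = 1² = 1)
F((2*3)*S, -18)*q = ((40 - 18)/(36 + (2*3)*18))*1 = (22/(36 + 6*18))*1 = (22/(36 + 108))*1 = (22/144)*1 = ((1/144)*22)*1 = (11/72)*1 = 11/72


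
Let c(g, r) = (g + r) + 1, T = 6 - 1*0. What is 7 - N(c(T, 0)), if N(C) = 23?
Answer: -16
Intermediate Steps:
T = 6 (T = 6 + 0 = 6)
c(g, r) = 1 + g + r
7 - N(c(T, 0)) = 7 - 1*23 = 7 - 23 = -16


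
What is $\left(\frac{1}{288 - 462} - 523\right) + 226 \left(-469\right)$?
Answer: $- \frac{18533959}{174} \approx -1.0652 \cdot 10^{5}$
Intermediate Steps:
$\left(\frac{1}{288 - 462} - 523\right) + 226 \left(-469\right) = \left(\frac{1}{-174} - 523\right) - 105994 = \left(- \frac{1}{174} - 523\right) - 105994 = - \frac{91003}{174} - 105994 = - \frac{18533959}{174}$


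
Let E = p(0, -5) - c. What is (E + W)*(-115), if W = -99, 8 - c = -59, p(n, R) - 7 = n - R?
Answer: 17710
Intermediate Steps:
p(n, R) = 7 + n - R (p(n, R) = 7 + (n - R) = 7 + n - R)
c = 67 (c = 8 - 1*(-59) = 8 + 59 = 67)
E = -55 (E = (7 + 0 - 1*(-5)) - 1*67 = (7 + 0 + 5) - 67 = 12 - 67 = -55)
(E + W)*(-115) = (-55 - 99)*(-115) = -154*(-115) = 17710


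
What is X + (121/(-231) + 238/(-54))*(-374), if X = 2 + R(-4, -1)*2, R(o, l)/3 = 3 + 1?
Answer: 353482/189 ≈ 1870.3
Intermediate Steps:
R(o, l) = 12 (R(o, l) = 3*(3 + 1) = 3*4 = 12)
X = 26 (X = 2 + 12*2 = 2 + 24 = 26)
X + (121/(-231) + 238/(-54))*(-374) = 26 + (121/(-231) + 238/(-54))*(-374) = 26 + (121*(-1/231) + 238*(-1/54))*(-374) = 26 + (-11/21 - 119/27)*(-374) = 26 - 932/189*(-374) = 26 + 348568/189 = 353482/189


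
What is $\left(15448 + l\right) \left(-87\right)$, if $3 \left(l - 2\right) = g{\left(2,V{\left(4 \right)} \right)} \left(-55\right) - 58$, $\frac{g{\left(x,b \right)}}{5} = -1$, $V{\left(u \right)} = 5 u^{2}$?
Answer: $-1350443$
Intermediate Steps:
$g{\left(x,b \right)} = -5$ ($g{\left(x,b \right)} = 5 \left(-1\right) = -5$)
$l = \frac{223}{3}$ ($l = 2 + \frac{\left(-5\right) \left(-55\right) - 58}{3} = 2 + \frac{275 - 58}{3} = 2 + \frac{1}{3} \cdot 217 = 2 + \frac{217}{3} = \frac{223}{3} \approx 74.333$)
$\left(15448 + l\right) \left(-87\right) = \left(15448 + \frac{223}{3}\right) \left(-87\right) = \frac{46567}{3} \left(-87\right) = -1350443$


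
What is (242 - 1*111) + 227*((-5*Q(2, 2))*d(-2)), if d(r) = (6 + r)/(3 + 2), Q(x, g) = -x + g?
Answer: 131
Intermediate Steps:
Q(x, g) = g - x
d(r) = 6/5 + r/5 (d(r) = (6 + r)/5 = (6 + r)*(⅕) = 6/5 + r/5)
(242 - 1*111) + 227*((-5*Q(2, 2))*d(-2)) = (242 - 1*111) + 227*((-5*(2 - 1*2))*(6/5 + (⅕)*(-2))) = (242 - 111) + 227*((-5*(2 - 2))*(6/5 - ⅖)) = 131 + 227*(-5*0*(⅘)) = 131 + 227*(0*(⅘)) = 131 + 227*0 = 131 + 0 = 131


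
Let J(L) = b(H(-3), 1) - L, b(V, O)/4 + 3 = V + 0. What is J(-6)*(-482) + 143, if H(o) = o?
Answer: 8819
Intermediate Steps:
b(V, O) = -12 + 4*V (b(V, O) = -12 + 4*(V + 0) = -12 + 4*V)
J(L) = -24 - L (J(L) = (-12 + 4*(-3)) - L = (-12 - 12) - L = -24 - L)
J(-6)*(-482) + 143 = (-24 - 1*(-6))*(-482) + 143 = (-24 + 6)*(-482) + 143 = -18*(-482) + 143 = 8676 + 143 = 8819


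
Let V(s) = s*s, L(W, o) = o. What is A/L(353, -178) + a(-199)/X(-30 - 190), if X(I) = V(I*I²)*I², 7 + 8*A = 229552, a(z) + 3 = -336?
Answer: -78728014942632000030171/488395274470400000000 ≈ -161.20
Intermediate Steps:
a(z) = -339 (a(z) = -3 - 336 = -339)
A = 229545/8 (A = -7/8 + (⅛)*229552 = -7/8 + 28694 = 229545/8 ≈ 28693.)
V(s) = s²
X(I) = I⁸ (X(I) = (I*I²)²*I² = (I³)²*I² = I⁶*I² = I⁸)
A/L(353, -178) + a(-199)/X(-30 - 190) = (229545/8)/(-178) - 339/(-30 - 190)⁸ = (229545/8)*(-1/178) - 339/((-220)⁸) = -229545/1424 - 339/5487587353600000000 = -78728014942632000030171/488395274470400000000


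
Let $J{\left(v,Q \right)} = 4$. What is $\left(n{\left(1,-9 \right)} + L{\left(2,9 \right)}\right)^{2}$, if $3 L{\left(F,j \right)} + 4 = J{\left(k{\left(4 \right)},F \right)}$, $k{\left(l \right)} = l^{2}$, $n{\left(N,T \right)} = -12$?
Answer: $144$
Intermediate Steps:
$L{\left(F,j \right)} = 0$ ($L{\left(F,j \right)} = - \frac{4}{3} + \frac{1}{3} \cdot 4 = - \frac{4}{3} + \frac{4}{3} = 0$)
$\left(n{\left(1,-9 \right)} + L{\left(2,9 \right)}\right)^{2} = \left(-12 + 0\right)^{2} = \left(-12\right)^{2} = 144$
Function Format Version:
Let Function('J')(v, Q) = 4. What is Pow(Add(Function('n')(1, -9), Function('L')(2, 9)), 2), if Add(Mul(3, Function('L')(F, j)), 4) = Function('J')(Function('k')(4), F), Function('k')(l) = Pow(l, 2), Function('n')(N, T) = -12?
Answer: 144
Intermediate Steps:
Function('L')(F, j) = 0 (Function('L')(F, j) = Add(Rational(-4, 3), Mul(Rational(1, 3), 4)) = Add(Rational(-4, 3), Rational(4, 3)) = 0)
Pow(Add(Function('n')(1, -9), Function('L')(2, 9)), 2) = Pow(Add(-12, 0), 2) = Pow(-12, 2) = 144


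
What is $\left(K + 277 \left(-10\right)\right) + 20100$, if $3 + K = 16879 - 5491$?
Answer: $28715$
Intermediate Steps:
$K = 11385$ ($K = -3 + \left(16879 - 5491\right) = -3 + 11388 = 11385$)
$\left(K + 277 \left(-10\right)\right) + 20100 = \left(11385 + 277 \left(-10\right)\right) + 20100 = \left(11385 - 2770\right) + 20100 = 8615 + 20100 = 28715$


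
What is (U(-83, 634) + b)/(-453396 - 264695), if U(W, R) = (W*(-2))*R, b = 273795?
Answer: -379039/718091 ≈ -0.52784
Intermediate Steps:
U(W, R) = -2*R*W (U(W, R) = (-2*W)*R = -2*R*W)
(U(-83, 634) + b)/(-453396 - 264695) = (-2*634*(-83) + 273795)/(-453396 - 264695) = (105244 + 273795)/(-718091) = 379039*(-1/718091) = -379039/718091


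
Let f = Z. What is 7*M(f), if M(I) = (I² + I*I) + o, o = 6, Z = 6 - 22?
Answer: 3626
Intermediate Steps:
Z = -16
f = -16
M(I) = 6 + 2*I² (M(I) = (I² + I*I) + 6 = (I² + I²) + 6 = 2*I² + 6 = 6 + 2*I²)
7*M(f) = 7*(6 + 2*(-16)²) = 7*(6 + 2*256) = 7*(6 + 512) = 7*518 = 3626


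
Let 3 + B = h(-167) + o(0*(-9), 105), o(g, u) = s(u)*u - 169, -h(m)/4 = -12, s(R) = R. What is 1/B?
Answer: 1/10901 ≈ 9.1735e-5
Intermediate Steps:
h(m) = 48 (h(m) = -4*(-12) = 48)
o(g, u) = -169 + u**2 (o(g, u) = u*u - 169 = u**2 - 169 = -169 + u**2)
B = 10901 (B = -3 + (48 + (-169 + 105**2)) = -3 + (48 + (-169 + 11025)) = -3 + (48 + 10856) = -3 + 10904 = 10901)
1/B = 1/10901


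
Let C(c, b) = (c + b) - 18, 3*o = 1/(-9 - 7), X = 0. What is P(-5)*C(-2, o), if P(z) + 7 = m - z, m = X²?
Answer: 961/24 ≈ 40.042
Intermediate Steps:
o = -1/48 (o = 1/(3*(-9 - 7)) = (⅓)/(-16) = (⅓)*(-1/16) = -1/48 ≈ -0.020833)
m = 0 (m = 0² = 0)
P(z) = -7 - z (P(z) = -7 + (0 - z) = -7 - z)
C(c, b) = -18 + b + c (C(c, b) = (b + c) - 18 = -18 + b + c)
P(-5)*C(-2, o) = (-7 - 1*(-5))*(-18 - 1/48 - 2) = (-7 + 5)*(-961/48) = -2*(-961/48) = 961/24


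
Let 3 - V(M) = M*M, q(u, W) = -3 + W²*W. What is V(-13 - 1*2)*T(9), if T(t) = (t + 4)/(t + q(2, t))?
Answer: -962/245 ≈ -3.9265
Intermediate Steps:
q(u, W) = -3 + W³
V(M) = 3 - M² (V(M) = 3 - M*M = 3 - M²)
T(t) = (4 + t)/(-3 + t + t³) (T(t) = (t + 4)/(t + (-3 + t³)) = (4 + t)/(-3 + t + t³))
V(-13 - 1*2)*T(9) = (3 - (-13 - 1*2)²)*((4 + 9)/(-3 + 9 + 9³)) = (3 - (-13 - 2)²)*(13/(-3 + 9 + 729)) = (3 - 1*(-15)²)*(13/735) = (3 - 1*225)*((1/735)*13) = (3 - 225)*(13/735) = -222*13/735 = -962/245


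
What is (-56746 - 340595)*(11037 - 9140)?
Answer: -753755877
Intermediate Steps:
(-56746 - 340595)*(11037 - 9140) = -397341*1897 = -753755877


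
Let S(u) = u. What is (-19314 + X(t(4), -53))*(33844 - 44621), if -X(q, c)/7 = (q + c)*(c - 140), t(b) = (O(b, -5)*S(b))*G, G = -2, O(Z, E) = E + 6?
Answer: 1096290325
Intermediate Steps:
O(Z, E) = 6 + E
t(b) = -2*b (t(b) = ((6 - 5)*b)*(-2) = (1*b)*(-2) = b*(-2) = -2*b)
X(q, c) = -7*(-140 + c)*(c + q) (X(q, c) = -7*(q + c)*(c - 140) = -7*(c + q)*(-140 + c) = -7*(-140 + c)*(c + q))
(-19314 + X(t(4), -53))*(33844 - 44621) = (-19314 + (-7*(-53)**2 + 980*(-53) + 980*(-2*4) - 7*(-53)*(-2*4)))*(33844 - 44621) = (-19314 + (-7*2809 - 51940 + 980*(-8) - 7*(-53)*(-8)))*(-10777) = (-19314 + (-19663 - 51940 - 7840 - 2968))*(-10777) = (-19314 - 82411)*(-10777) = -101725*(-10777) = 1096290325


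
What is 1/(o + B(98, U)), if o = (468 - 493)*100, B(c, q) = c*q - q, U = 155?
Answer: 1/12535 ≈ 7.9777e-5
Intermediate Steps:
B(c, q) = -q + c*q
o = -2500 (o = -25*100 = -2500)
1/(o + B(98, U)) = 1/(-2500 + 155*(-1 + 98)) = 1/(-2500 + 155*97) = 1/(-2500 + 15035) = 1/12535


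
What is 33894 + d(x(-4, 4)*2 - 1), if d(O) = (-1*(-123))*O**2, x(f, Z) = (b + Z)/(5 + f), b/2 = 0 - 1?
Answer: 35001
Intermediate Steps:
b = -2 (b = 2*(0 - 1) = 2*(-1) = -2)
x(f, Z) = (-2 + Z)/(5 + f)
d(O) = 123*O**2
33894 + d(x(-4, 4)*2 - 1) = 33894 + 123*(((-2 + 4)/(5 - 4))*2 - 1)**2 = 33894 + 123*((2/1)*2 - 1)**2 = 33894 + 123*((1*2)*2 - 1)**2 = 33894 + 123*(2*2 - 1)**2 = 33894 + 123*(4 - 1)**2 = 33894 + 123*3**2 = 33894 + 123*9 = 33894 + 1107 = 35001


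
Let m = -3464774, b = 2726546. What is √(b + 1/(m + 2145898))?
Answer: √7015749336557545/50726 ≈ 1651.2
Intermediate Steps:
√(b + 1/(m + 2145898)) = √(2726546 + 1/(-3464774 + 2145898)) = √(2726546 + 1/(-1318876)) = √(2726546 - 1/1318876) = √(3595976082295/1318876) = √7015749336557545/50726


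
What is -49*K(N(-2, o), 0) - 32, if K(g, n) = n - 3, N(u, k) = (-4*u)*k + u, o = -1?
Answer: 115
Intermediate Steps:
N(u, k) = u - 4*k*u (N(u, k) = -4*k*u + u = u - 4*k*u)
K(g, n) = -3 + n
-49*K(N(-2, o), 0) - 32 = -49*(-3 + 0) - 32 = -49*(-3) - 32 = 147 - 32 = 115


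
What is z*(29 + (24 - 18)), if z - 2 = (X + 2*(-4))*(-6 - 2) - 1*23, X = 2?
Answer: 945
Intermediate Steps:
z = 27 (z = 2 + ((2 + 2*(-4))*(-6 - 2) - 1*23) = 2 + ((2 - 8)*(-8) - 23) = 2 + (-6*(-8) - 23) = 2 + (48 - 23) = 2 + 25 = 27)
z*(29 + (24 - 18)) = 27*(29 + (24 - 18)) = 27*(29 + 6) = 27*35 = 945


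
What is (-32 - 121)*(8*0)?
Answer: 0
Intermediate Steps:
(-32 - 121)*(8*0) = -153*0 = 0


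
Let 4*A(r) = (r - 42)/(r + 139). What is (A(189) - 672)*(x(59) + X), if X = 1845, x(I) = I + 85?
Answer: -1753337313/1312 ≈ -1.3364e+6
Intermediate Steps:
x(I) = 85 + I
A(r) = (-42 + r)/(4*(139 + r)) (A(r) = ((r - 42)/(r + 139))/4 = ((-42 + r)/(139 + r))/4 = (-42 + r)/(4*(139 + r)))
(A(189) - 672)*(x(59) + X) = ((-42 + 189)/(4*(139 + 189)) - 672)*((85 + 59) + 1845) = ((¼)*147/328 - 672)*(144 + 1845) = ((¼)*(1/328)*147 - 672)*1989 = (147/1312 - 672)*1989 = -881517/1312*1989 = -1753337313/1312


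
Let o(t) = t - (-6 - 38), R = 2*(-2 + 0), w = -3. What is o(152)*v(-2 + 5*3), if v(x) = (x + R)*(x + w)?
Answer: 17640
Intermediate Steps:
R = -4 (R = 2*(-2) = -4)
o(t) = 44 + t (o(t) = t - 1*(-44) = t + 44 = 44 + t)
v(x) = (-4 + x)*(-3 + x) (v(x) = (x - 4)*(x - 3) = (-4 + x)*(-3 + x))
o(152)*v(-2 + 5*3) = (44 + 152)*(12 + (-2 + 5*3)² - 7*(-2 + 5*3)) = 196*(12 + (-2 + 15)² - 7*(-2 + 15)) = 196*(12 + 13² - 7*13) = 196*(12 + 169 - 91) = 196*90 = 17640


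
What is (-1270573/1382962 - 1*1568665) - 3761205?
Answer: -7371008945513/1382962 ≈ -5.3299e+6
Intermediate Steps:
(-1270573/1382962 - 1*1568665) - 3761205 = (-1270573*1/1382962 - 1568665) - 3761205 = (-1270573/1382962 - 1568665) - 3761205 = -2169405356303/1382962 - 3761205 = -7371008945513/1382962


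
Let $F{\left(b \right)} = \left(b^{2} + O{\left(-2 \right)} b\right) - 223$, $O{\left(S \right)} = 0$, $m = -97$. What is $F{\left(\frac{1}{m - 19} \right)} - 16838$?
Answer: $- \frac{229572815}{13456} \approx -17061.0$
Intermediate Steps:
$F{\left(b \right)} = -223 + b^{2}$ ($F{\left(b \right)} = \left(b^{2} + 0 b\right) - 223 = \left(b^{2} + 0\right) - 223 = b^{2} - 223 = -223 + b^{2}$)
$F{\left(\frac{1}{m - 19} \right)} - 16838 = \left(-223 + \left(\frac{1}{-97 - 19}\right)^{2}\right) - 16838 = \left(-223 + \left(\frac{1}{-116}\right)^{2}\right) - 16838 = \left(-223 + \left(- \frac{1}{116}\right)^{2}\right) - 16838 = \left(-223 + \frac{1}{13456}\right) - 16838 = - \frac{3000687}{13456} - 16838 = - \frac{229572815}{13456}$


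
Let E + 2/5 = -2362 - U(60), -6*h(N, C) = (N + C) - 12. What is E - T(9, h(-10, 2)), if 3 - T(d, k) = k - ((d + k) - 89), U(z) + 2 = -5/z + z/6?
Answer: -137599/60 ≈ -2293.3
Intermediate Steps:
h(N, C) = 2 - C/6 - N/6 (h(N, C) = -((N + C) - 12)/6 = -((C + N) - 12)/6 = -(-12 + C + N)/6 = 2 - C/6 - N/6)
U(z) = -2 - 5/z + z/6 (U(z) = -2 + (-5/z + z/6) = -2 - 5/z + z/6)
T(d, k) = -86 + d (T(d, k) = 3 - (k - ((d + k) - 89)) = 3 - (k - (-89 + d + k)) = 3 - (k + (89 - d - k)) = 3 - (89 - d) = 3 + (-89 + d) = -86 + d)
E = -142219/60 (E = -⅖ + (-2362 - (-2 - 5/60 + (⅙)*60)) = -⅖ + (-2362 - (-2 - 5*1/60 + 10)) = -⅖ + (-2362 - (-2 - 1/12 + 10)) = -⅖ + (-2362 - 1*95/12) = -⅖ + (-2362 - 95/12) = -⅖ - 28439/12 = -142219/60 ≈ -2370.3)
E - T(9, h(-10, 2)) = -142219/60 - (-86 + 9) = -142219/60 - 1*(-77) = -142219/60 + 77 = -137599/60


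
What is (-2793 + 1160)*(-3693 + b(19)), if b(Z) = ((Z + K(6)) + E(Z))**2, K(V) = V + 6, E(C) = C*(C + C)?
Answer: -919895028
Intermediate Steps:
E(C) = 2*C**2 (E(C) = C*(2*C) = 2*C**2)
K(V) = 6 + V
b(Z) = (12 + Z + 2*Z**2)**2 (b(Z) = ((Z + (6 + 6)) + 2*Z**2)**2 = ((Z + 12) + 2*Z**2)**2 = ((12 + Z) + 2*Z**2)**2 = (12 + Z + 2*Z**2)**2)
(-2793 + 1160)*(-3693 + b(19)) = (-2793 + 1160)*(-3693 + (12 + 19 + 2*19**2)**2) = -1633*(-3693 + (12 + 19 + 2*361)**2) = -1633*(-3693 + (12 + 19 + 722)**2) = -1633*(-3693 + 753**2) = -1633*(-3693 + 567009) = -1633*563316 = -919895028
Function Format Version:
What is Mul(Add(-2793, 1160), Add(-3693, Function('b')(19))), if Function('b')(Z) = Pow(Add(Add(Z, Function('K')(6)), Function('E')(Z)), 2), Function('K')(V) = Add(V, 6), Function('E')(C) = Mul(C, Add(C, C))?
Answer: -919895028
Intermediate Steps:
Function('E')(C) = Mul(2, Pow(C, 2)) (Function('E')(C) = Mul(C, Mul(2, C)) = Mul(2, Pow(C, 2)))
Function('K')(V) = Add(6, V)
Function('b')(Z) = Pow(Add(12, Z, Mul(2, Pow(Z, 2))), 2) (Function('b')(Z) = Pow(Add(Add(Z, Add(6, 6)), Mul(2, Pow(Z, 2))), 2) = Pow(Add(Add(Z, 12), Mul(2, Pow(Z, 2))), 2) = Pow(Add(Add(12, Z), Mul(2, Pow(Z, 2))), 2) = Pow(Add(12, Z, Mul(2, Pow(Z, 2))), 2))
Mul(Add(-2793, 1160), Add(-3693, Function('b')(19))) = Mul(Add(-2793, 1160), Add(-3693, Pow(Add(12, 19, Mul(2, Pow(19, 2))), 2))) = Mul(-1633, Add(-3693, Pow(Add(12, 19, Mul(2, 361)), 2))) = Mul(-1633, Add(-3693, Pow(Add(12, 19, 722), 2))) = Mul(-1633, Add(-3693, Pow(753, 2))) = Mul(-1633, Add(-3693, 567009)) = Mul(-1633, 563316) = -919895028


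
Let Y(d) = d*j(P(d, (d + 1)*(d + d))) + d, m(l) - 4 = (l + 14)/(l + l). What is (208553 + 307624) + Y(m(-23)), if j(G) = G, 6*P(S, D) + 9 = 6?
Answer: 47488477/92 ≈ 5.1618e+5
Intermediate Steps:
P(S, D) = -½ (P(S, D) = -3/2 + (⅙)*6 = -3/2 + 1 = -½)
m(l) = 4 + (14 + l)/(2*l) (m(l) = 4 + (l + 14)/(l + l) = 4 + (14 + l)/((2*l)) = 4 + (14 + l)*(1/(2*l)) = 4 + (14 + l)/(2*l))
Y(d) = d/2 (Y(d) = d*(-½) + d = -d/2 + d = d/2)
(208553 + 307624) + Y(m(-23)) = (208553 + 307624) + (9/2 + 7/(-23))/2 = 516177 + (9/2 + 7*(-1/23))/2 = 516177 + (9/2 - 7/23)/2 = 516177 + (½)*(193/46) = 516177 + 193/92 = 47488477/92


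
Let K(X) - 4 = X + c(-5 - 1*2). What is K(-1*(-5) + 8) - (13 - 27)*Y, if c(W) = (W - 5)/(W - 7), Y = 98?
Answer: 9729/7 ≈ 1389.9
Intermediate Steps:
c(W) = (-5 + W)/(-7 + W)
K(X) = 34/7 + X (K(X) = 4 + (X + (-5 + (-5 - 1*2))/(-7 + (-5 - 1*2))) = 4 + (X + (-5 + (-5 - 2))/(-7 + (-5 - 2))) = 4 + (X + (-5 - 7)/(-7 - 7)) = 4 + (X - 12/(-14)) = 4 + (X - 1/14*(-12)) = 4 + (X + 6/7) = 4 + (6/7 + X) = 34/7 + X)
K(-1*(-5) + 8) - (13 - 27)*Y = (34/7 + (-1*(-5) + 8)) - (13 - 27)*98 = (34/7 + (5 + 8)) - (-14)*98 = (34/7 + 13) - 1*(-1372) = 125/7 + 1372 = 9729/7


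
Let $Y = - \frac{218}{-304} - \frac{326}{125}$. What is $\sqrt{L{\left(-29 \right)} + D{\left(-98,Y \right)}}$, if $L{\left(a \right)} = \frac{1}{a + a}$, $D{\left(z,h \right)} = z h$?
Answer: $\frac{\sqrt{140635909335}}{27550} \approx 13.612$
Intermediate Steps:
$Y = - \frac{35927}{19000}$ ($Y = \left(-218\right) \left(- \frac{1}{304}\right) - \frac{326}{125} = \frac{109}{152} - \frac{326}{125} = - \frac{35927}{19000} \approx -1.8909$)
$D{\left(z,h \right)} = h z$
$L{\left(a \right)} = \frac{1}{2 a}$
$\sqrt{L{\left(-29 \right)} + D{\left(-98,Y \right)}} = \sqrt{\frac{1}{2 \left(-29\right)} - - \frac{1760423}{9500}} = \sqrt{\frac{1}{2} \left(- \frac{1}{29}\right) + \frac{1760423}{9500}} = \sqrt{- \frac{1}{58} + \frac{1760423}{9500}} = \sqrt{\frac{51047517}{275500}} = \frac{\sqrt{140635909335}}{27550}$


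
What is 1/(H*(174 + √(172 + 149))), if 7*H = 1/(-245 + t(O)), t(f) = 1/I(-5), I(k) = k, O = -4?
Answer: -497756/49925 + 8582*√321/149775 ≈ -8.9435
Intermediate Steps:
t(f) = -⅕ (t(f) = 1/(-5) = -⅕)
H = -5/8582 (H = 1/(7*(-245 - ⅕)) = 1/(7*(-1226/5)) = (⅐)*(-5/1226) = -5/8582 ≈ -0.00058261)
1/(H*(174 + √(172 + 149))) = 1/(-5*(174 + √(172 + 149))/8582) = 1/(-5*(174 + √321)/8582) = 1/(-435/4291 - 5*√321/8582)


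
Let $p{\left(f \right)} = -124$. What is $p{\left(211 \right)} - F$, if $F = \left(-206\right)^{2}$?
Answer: $-42560$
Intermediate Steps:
$F = 42436$
$p{\left(211 \right)} - F = -124 - 42436 = -42560$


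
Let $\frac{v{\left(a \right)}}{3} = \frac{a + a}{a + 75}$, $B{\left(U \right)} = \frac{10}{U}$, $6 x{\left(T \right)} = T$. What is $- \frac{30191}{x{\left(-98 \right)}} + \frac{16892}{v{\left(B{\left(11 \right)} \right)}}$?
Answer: $\frac{4975504}{21} \approx 2.3693 \cdot 10^{5}$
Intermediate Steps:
$x{\left(T \right)} = \frac{T}{6}$
$v{\left(a \right)} = \frac{6 a}{75 + a}$ ($v{\left(a \right)} = 3 \frac{a + a}{a + 75} = 3 \frac{2 a}{75 + a} = \frac{6 a}{75 + a}$)
$- \frac{30191}{x{\left(-98 \right)}} + \frac{16892}{v{\left(B{\left(11 \right)} \right)}} = - \frac{30191}{\frac{1}{6} \left(-98\right)} + \frac{16892}{6 \cdot \frac{10}{11} \frac{1}{75 + \frac{10}{11}}} = - \frac{30191}{- \frac{49}{3}} + \frac{16892}{6 \cdot 10 \cdot \frac{1}{11} \frac{1}{75 + 10 \cdot \frac{1}{11}}} = \left(-30191\right) \left(- \frac{3}{49}\right) + \frac{16892}{6 \cdot \frac{10}{11} \frac{1}{75 + \frac{10}{11}}} = \frac{12939}{7} + \frac{16892}{6 \cdot \frac{10}{11} \frac{1}{\frac{835}{11}}} = \frac{12939}{7} + \frac{16892}{6 \cdot \frac{10}{11} \cdot \frac{11}{835}} = \frac{12939}{7} + \frac{16892}{\frac{12}{167}} = \frac{12939}{7} + 16892 \cdot \frac{167}{12} = \frac{12939}{7} + \frac{705241}{3} = \frac{4975504}{21}$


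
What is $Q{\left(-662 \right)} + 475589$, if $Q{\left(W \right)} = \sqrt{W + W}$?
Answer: $475589 + 2 i \sqrt{331} \approx 4.7559 \cdot 10^{5} + 36.387 i$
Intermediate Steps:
$Q{\left(W \right)} = \sqrt{2} \sqrt{W}$ ($Q{\left(W \right)} = \sqrt{2 W} = \sqrt{2} \sqrt{W}$)
$Q{\left(-662 \right)} + 475589 = \sqrt{2} \sqrt{-662} + 475589 = \sqrt{2} i \sqrt{662} + 475589 = 2 i \sqrt{331} + 475589 = 475589 + 2 i \sqrt{331}$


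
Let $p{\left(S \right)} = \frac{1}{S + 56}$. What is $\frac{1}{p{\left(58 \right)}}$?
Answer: $114$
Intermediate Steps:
$p{\left(S \right)} = \frac{1}{56 + S}$
$\frac{1}{p{\left(58 \right)}} = \frac{1}{\frac{1}{56 + 58}} = \frac{1}{\frac{1}{114}} = 114$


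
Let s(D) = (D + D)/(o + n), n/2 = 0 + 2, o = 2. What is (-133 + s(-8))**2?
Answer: 165649/9 ≈ 18405.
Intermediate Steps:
n = 4 (n = 2*(0 + 2) = 2*2 = 4)
s(D) = D/3 (s(D) = (D + D)/(2 + 4) = (2*D)/6 = (2*D)*(1/6) = D/3)
(-133 + s(-8))**2 = (-133 + (1/3)*(-8))**2 = (-133 - 8/3)**2 = (-407/3)**2 = 165649/9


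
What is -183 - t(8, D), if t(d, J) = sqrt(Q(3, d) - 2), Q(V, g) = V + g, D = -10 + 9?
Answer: -186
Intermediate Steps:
D = -1
t(d, J) = sqrt(1 + d) (t(d, J) = sqrt((3 + d) - 2) = sqrt(1 + d))
-183 - t(8, D) = -183 - sqrt(1 + 8) = -183 - sqrt(9) = -183 - 1*3 = -183 - 3 = -186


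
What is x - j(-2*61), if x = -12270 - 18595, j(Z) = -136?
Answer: -30729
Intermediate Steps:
x = -30865
x - j(-2*61) = -30865 - 1*(-136) = -30865 + 136 = -30729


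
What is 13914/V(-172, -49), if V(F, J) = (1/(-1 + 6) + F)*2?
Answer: -34785/859 ≈ -40.495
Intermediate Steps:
V(F, J) = ⅖ + 2*F (V(F, J) = (1/5 + F)*2 = (⅕ + F)*2 = ⅖ + 2*F)
13914/V(-172, -49) = 13914/(⅖ + 2*(-172)) = 13914/(⅖ - 344) = 13914/(-1718/5) = 13914*(-5/1718) = -34785/859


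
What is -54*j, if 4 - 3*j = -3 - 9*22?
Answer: -3690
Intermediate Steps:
j = 205/3 (j = 4/3 - (-3 - 9*22)/3 = 4/3 - (-3 - 198)/3 = 4/3 - ⅓*(-201) = 4/3 + 67 = 205/3 ≈ 68.333)
-54*j = -54*205/3 = -3690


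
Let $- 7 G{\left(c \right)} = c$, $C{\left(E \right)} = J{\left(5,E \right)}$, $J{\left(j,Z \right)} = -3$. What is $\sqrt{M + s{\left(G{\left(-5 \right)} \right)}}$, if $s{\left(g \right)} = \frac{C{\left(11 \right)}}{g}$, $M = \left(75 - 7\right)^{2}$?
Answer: $\frac{\sqrt{115495}}{5} \approx 67.969$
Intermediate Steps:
$M = 4624$ ($M = 68^{2} = 4624$)
$C{\left(E \right)} = -3$
$G{\left(c \right)} = - \frac{c}{7}$
$s{\left(g \right)} = - \frac{3}{g}$
$\sqrt{M + s{\left(G{\left(-5 \right)} \right)}} = \sqrt{4624 - \frac{3}{\left(- \frac{1}{7}\right) \left(-5\right)}} = \sqrt{4624 - \frac{3}{\frac{5}{7}}} = \sqrt{4624 - \frac{21}{5}} = \sqrt{\frac{23099}{5}} = \frac{\sqrt{115495}}{5}$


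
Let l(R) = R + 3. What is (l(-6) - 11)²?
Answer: 196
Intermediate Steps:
l(R) = 3 + R
(l(-6) - 11)² = ((3 - 6) - 11)² = (-3 - 11)² = (-14)² = 196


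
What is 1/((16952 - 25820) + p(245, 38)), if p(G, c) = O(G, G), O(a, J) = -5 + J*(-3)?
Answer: -1/9608 ≈ -0.00010408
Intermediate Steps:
O(a, J) = -5 - 3*J
p(G, c) = -5 - 3*G
1/((16952 - 25820) + p(245, 38)) = 1/((16952 - 25820) + (-5 - 3*245)) = 1/(-8868 + (-5 - 735)) = 1/(-8868 - 740) = 1/(-9608) = -1/9608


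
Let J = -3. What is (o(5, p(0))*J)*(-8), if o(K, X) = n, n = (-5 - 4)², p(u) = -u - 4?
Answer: 1944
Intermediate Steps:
p(u) = -4 - u
n = 81 (n = (-9)² = 81)
o(K, X) = 81
(o(5, p(0))*J)*(-8) = (81*(-3))*(-8) = -243*(-8) = 1944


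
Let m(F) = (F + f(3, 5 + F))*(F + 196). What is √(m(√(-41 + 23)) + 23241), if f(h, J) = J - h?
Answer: √(23597 + 1182*I*√2) ≈ 153.71 + 5.4375*I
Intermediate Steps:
m(F) = (2 + 2*F)*(196 + F) (m(F) = (F + ((5 + F) - 1*3))*(F + 196) = (F + ((5 + F) - 3))*(196 + F) = (F + (2 + F))*(196 + F) = (2 + 2*F)*(196 + F))
√(m(√(-41 + 23)) + 23241) = √((392 + 2*(√(-41 + 23))² + 394*√(-41 + 23)) + 23241) = √((392 + 2*(√(-18))² + 394*√(-18)) + 23241) = √((392 + 2*(3*I*√2)² + 394*(3*I*√2)) + 23241) = √((392 + 2*(-18) + 1182*I*√2) + 23241) = √((392 - 36 + 1182*I*√2) + 23241) = √((356 + 1182*I*√2) + 23241) = √(23597 + 1182*I*√2)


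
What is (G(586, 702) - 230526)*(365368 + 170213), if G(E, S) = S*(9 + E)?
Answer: 100241482284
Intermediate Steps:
(G(586, 702) - 230526)*(365368 + 170213) = (702*(9 + 586) - 230526)*(365368 + 170213) = (702*595 - 230526)*535581 = (417690 - 230526)*535581 = 187164*535581 = 100241482284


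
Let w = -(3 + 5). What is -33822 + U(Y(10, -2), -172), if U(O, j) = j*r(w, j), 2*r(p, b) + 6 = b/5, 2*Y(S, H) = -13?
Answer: -151738/5 ≈ -30348.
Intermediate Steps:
Y(S, H) = -13/2 (Y(S, H) = (1/2)*(-13) = -13/2)
w = -8 (w = -1*8 = -8)
r(p, b) = -3 + b/10 (r(p, b) = -3 + (b/5)/2 = -3 + b/10)
U(O, j) = j*(-3 + j/10)
-33822 + U(Y(10, -2), -172) = -33822 + (1/10)*(-172)*(-30 - 172) = -33822 + (1/10)*(-172)*(-202) = -33822 + 17372/5 = -151738/5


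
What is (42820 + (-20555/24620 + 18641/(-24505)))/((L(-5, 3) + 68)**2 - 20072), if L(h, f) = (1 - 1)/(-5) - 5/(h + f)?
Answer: -5166580860061/1822216721585 ≈ -2.8353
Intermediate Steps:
L(h, f) = -5/(f + h) (L(h, f) = 0*(-1/5) - 5/(f + h) = 0 - 5/(f + h) = -5/(f + h))
(42820 + (-20555/24620 + 18641/(-24505)))/((L(-5, 3) + 68)**2 - 20072) = (42820 + (-20555/24620 + 18641/(-24505)))/((-5/(3 - 5) + 68)**2 - 20072) = (42820 + (-20555*1/24620 + 18641*(-1/24505)))/((-5/(-2) + 68)**2 - 20072) = (42820 + (-4111/4924 - 18641/24505))/((-5*(-1/2) + 68)**2 - 20072) = (42820 - 192528339/120662620)/((5/2 + 68)**2 - 20072) = 5166580860061/(120662620*((141/2)**2 - 20072)) = 5166580860061/(120662620*(19881/4 - 20072)) = 5166580860061/(120662620*(-60407/4)) = (5166580860061/120662620)*(-4/60407) = -5166580860061/1822216721585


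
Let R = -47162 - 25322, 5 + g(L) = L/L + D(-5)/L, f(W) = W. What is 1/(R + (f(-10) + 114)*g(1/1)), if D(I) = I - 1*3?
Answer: -1/73732 ≈ -1.3563e-5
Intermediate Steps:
D(I) = -3 + I (D(I) = I - 3 = -3 + I)
g(L) = -4 - 8/L (g(L) = -5 + (L/L + (-3 - 5)/L) = -5 + (1 - 8/L) = -4 - 8/L)
R = -72484
1/(R + (f(-10) + 114)*g(1/1)) = 1/(-72484 + (-10 + 114)*(-4 - 8/(1/1))) = 1/(-72484 + 104*(-4 - 8/1)) = 1/(-72484 + 104*(-4 - 8*1)) = 1/(-72484 + 104*(-4 - 8)) = 1/(-72484 + 104*(-12)) = 1/(-72484 - 1248) = 1/(-73732) = -1/73732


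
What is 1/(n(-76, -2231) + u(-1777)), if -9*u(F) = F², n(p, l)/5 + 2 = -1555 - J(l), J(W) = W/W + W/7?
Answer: -63/22494478 ≈ -2.8007e-6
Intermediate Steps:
J(W) = 1 + W/7 (J(W) = 1 + W*(⅐) = 1 + W/7)
n(p, l) = -7790 - 5*l/7 (n(p, l) = -10 + 5*(-1555 - (1 + l/7)) = -10 + 5*(-1555 + (-1 - l/7)) = -10 + 5*(-1556 - l/7) = -10 + (-7780 - 5*l/7) = -7790 - 5*l/7)
u(F) = -F²/9
1/(n(-76, -2231) + u(-1777)) = 1/((-7790 - 5/7*(-2231)) - ⅑*(-1777)²) = 1/((-7790 + 11155/7) - ⅑*3157729) = 1/(-43375/7 - 3157729/9) = 1/(-22494478/63) = -63/22494478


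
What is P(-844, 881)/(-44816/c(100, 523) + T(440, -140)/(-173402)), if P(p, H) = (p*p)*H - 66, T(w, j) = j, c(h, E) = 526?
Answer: -7155016101532925/971388799 ≈ -7.3658e+6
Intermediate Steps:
P(p, H) = -66 + H*p² (P(p, H) = p²*H - 66 = H*p² - 66 = -66 + H*p²)
P(-844, 881)/(-44816/c(100, 523) + T(440, -140)/(-173402)) = (-66 + 881*(-844)²)/(-44816/526 - 140/(-173402)) = (-66 + 881*712336)/(-44816*1/526 - 140*(-1/173402)) = (-66 + 627568016)/(-22408/263 + 70/86701) = 627567950/(-1942777598/22802363) = 627567950*(-22802363/1942777598) = -7155016101532925/971388799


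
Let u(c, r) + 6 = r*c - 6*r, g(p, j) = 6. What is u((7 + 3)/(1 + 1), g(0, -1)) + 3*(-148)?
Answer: -456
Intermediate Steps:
u(c, r) = -6 - 6*r + c*r (u(c, r) = -6 + (r*c - 6*r) = -6 + (c*r - 6*r) = -6 + (-6*r + c*r) = -6 - 6*r + c*r)
u((7 + 3)/(1 + 1), g(0, -1)) + 3*(-148) = (-6 - 6*6 + ((7 + 3)/(1 + 1))*6) + 3*(-148) = (-6 - 36 + (10/2)*6) - 444 = (-6 - 36 + (10*(½))*6) - 444 = (-6 - 36 + 5*6) - 444 = (-6 - 36 + 30) - 444 = -12 - 444 = -456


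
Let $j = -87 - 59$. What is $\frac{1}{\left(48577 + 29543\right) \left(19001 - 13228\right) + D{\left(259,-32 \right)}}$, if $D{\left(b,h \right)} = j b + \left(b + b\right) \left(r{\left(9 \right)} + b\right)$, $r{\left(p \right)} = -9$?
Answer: $\frac{1}{451078446} \approx 2.2169 \cdot 10^{-9}$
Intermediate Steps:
$j = -146$
$D{\left(b,h \right)} = - 146 b + 2 b \left(-9 + b\right)$ ($D{\left(b,h \right)} = - 146 b + \left(b + b\right) \left(-9 + b\right) = - 146 b + 2 b \left(-9 + b\right)$)
$\frac{1}{\left(48577 + 29543\right) \left(19001 - 13228\right) + D{\left(259,-32 \right)}} = \frac{1}{\left(48577 + 29543\right) \left(19001 - 13228\right) + 2 \cdot 259 \left(-82 + 259\right)} = \frac{1}{78120 \cdot 5773 + 2 \cdot 259 \cdot 177} = \frac{1}{450986760 + 91686} = \frac{1}{451078446}$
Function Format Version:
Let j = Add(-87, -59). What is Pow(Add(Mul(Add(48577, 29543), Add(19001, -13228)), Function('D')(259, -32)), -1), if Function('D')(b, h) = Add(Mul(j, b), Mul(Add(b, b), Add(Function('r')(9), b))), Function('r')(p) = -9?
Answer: Rational(1, 451078446) ≈ 2.2169e-9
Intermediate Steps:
j = -146
Function('D')(b, h) = Add(Mul(-146, b), Mul(2, b, Add(-9, b))) (Function('D')(b, h) = Add(Mul(-146, b), Mul(Add(b, b), Add(-9, b))) = Add(Mul(-146, b), Mul(Mul(2, b), Add(-9, b))) = Add(Mul(-146, b), Mul(2, b, Add(-9, b))))
Pow(Add(Mul(Add(48577, 29543), Add(19001, -13228)), Function('D')(259, -32)), -1) = Pow(Add(Mul(Add(48577, 29543), Add(19001, -13228)), Mul(2, 259, Add(-82, 259))), -1) = Pow(Add(Mul(78120, 5773), Mul(2, 259, 177)), -1) = Pow(Add(450986760, 91686), -1) = Pow(451078446, -1) = Rational(1, 451078446)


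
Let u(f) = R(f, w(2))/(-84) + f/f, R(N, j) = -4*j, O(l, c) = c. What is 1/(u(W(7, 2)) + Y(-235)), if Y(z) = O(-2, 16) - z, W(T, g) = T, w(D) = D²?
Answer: 21/5296 ≈ 0.0039653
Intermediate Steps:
Y(z) = 16 - z
u(f) = 25/21 (u(f) = -4*2²/(-84) + f/f = -4*4*(-1/84) + 1 = -16*(-1/84) + 1 = 4/21 + 1 = 25/21)
1/(u(W(7, 2)) + Y(-235)) = 1/(25/21 + (16 - 1*(-235))) = 1/(25/21 + (16 + 235)) = 1/(25/21 + 251) = 1/(5296/21) = 21/5296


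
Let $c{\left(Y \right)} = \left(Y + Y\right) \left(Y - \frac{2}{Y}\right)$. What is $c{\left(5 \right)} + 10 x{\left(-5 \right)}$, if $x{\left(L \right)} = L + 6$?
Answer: $56$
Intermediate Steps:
$c{\left(Y \right)} = 2 Y \left(Y - \frac{2}{Y}\right)$
$x{\left(L \right)} = 6 + L$
$c{\left(5 \right)} + 10 x{\left(-5 \right)} = \left(-4 + 2 \cdot 5^{2}\right) + 10 \left(6 - 5\right) = \left(-4 + 2 \cdot 25\right) + 10 \cdot 1 = \left(-4 + 50\right) + 10 = 46 + 10 = 56$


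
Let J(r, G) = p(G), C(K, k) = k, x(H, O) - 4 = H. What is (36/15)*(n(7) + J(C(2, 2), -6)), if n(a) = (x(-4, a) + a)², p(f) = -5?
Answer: 528/5 ≈ 105.60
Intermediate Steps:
x(H, O) = 4 + H
J(r, G) = -5
n(a) = a² (n(a) = ((4 - 4) + a)² = (0 + a)² = a²)
(36/15)*(n(7) + J(C(2, 2), -6)) = (36/15)*(7² - 5) = (36*(1/15))*(49 - 5) = (12/5)*44 = 528/5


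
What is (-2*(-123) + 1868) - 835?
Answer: 1279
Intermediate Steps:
(-2*(-123) + 1868) - 835 = (246 + 1868) - 835 = 2114 - 835 = 1279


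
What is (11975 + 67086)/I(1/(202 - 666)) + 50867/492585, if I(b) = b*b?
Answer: 8384543979080627/492585 ≈ 1.7022e+10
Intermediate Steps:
I(b) = b²
(11975 + 67086)/I(1/(202 - 666)) + 50867/492585 = (11975 + 67086)/((1/(202 - 666))²) + 50867/492585 = 79061/((1/(-464))²) + 50867*(1/492585) = 79061/((-1/464)²) + 50867/492585 = 79061/(1/215296) + 50867/492585 = 79061*215296 + 50867/492585 = 17021517056 + 50867/492585 = 8384543979080627/492585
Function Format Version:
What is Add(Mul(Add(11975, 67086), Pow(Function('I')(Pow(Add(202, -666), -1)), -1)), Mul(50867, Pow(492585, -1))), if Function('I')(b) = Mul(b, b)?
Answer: Rational(8384543979080627, 492585) ≈ 1.7022e+10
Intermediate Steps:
Function('I')(b) = Pow(b, 2)
Add(Mul(Add(11975, 67086), Pow(Function('I')(Pow(Add(202, -666), -1)), -1)), Mul(50867, Pow(492585, -1))) = Add(Mul(Add(11975, 67086), Pow(Pow(Pow(Add(202, -666), -1), 2), -1)), Mul(50867, Pow(492585, -1))) = Add(Mul(79061, Pow(Pow(Pow(-464, -1), 2), -1)), Mul(50867, Rational(1, 492585))) = Add(Mul(79061, Pow(Pow(Rational(-1, 464), 2), -1)), Rational(50867, 492585)) = Add(Mul(79061, Pow(Rational(1, 215296), -1)), Rational(50867, 492585)) = Add(Mul(79061, 215296), Rational(50867, 492585)) = Add(17021517056, Rational(50867, 492585)) = Rational(8384543979080627, 492585)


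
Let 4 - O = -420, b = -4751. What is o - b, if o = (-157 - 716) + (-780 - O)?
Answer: 2674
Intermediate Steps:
O = 424 (O = 4 - 1*(-420) = 4 + 420 = 424)
o = -2077 (o = (-157 - 716) + (-780 - 1*424) = -873 + (-780 - 424) = -873 - 1204 = -2077)
o - b = -2077 - 1*(-4751) = -2077 + 4751 = 2674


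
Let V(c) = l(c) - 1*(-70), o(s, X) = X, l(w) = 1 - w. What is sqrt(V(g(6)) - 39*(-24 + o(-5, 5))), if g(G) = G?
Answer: sqrt(806) ≈ 28.390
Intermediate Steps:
V(c) = 71 - c (V(c) = (1 - c) - 1*(-70) = (1 - c) + 70 = 71 - c)
sqrt(V(g(6)) - 39*(-24 + o(-5, 5))) = sqrt((71 - 1*6) - 39*(-24 + 5)) = sqrt((71 - 6) - 39*(-19)) = sqrt(65 + 741) = sqrt(806)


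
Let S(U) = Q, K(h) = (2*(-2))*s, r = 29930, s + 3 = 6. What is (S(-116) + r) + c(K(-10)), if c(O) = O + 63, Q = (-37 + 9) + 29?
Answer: 29982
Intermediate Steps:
s = 3 (s = -3 + 6 = 3)
K(h) = -12 (K(h) = (2*(-2))*3 = -4*3 = -12)
Q = 1 (Q = -28 + 29 = 1)
S(U) = 1
c(O) = 63 + O
(S(-116) + r) + c(K(-10)) = (1 + 29930) + (63 - 12) = 29931 + 51 = 29982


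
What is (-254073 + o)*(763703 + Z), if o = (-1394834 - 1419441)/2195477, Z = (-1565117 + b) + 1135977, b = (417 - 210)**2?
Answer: -210525788737935552/2195477 ≈ -9.5891e+10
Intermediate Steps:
b = 42849 (b = 207**2 = 42849)
Z = -386291 (Z = (-1565117 + 42849) + 1135977 = -1522268 + 1135977 = -386291)
o = -2814275/2195477 (o = -2814275*1/2195477 = -2814275/2195477 ≈ -1.2819)
(-254073 + o)*(763703 + Z) = (-254073 - 2814275/2195477)*(763703 - 386291) = -557814242096/2195477*377412 = -210525788737935552/2195477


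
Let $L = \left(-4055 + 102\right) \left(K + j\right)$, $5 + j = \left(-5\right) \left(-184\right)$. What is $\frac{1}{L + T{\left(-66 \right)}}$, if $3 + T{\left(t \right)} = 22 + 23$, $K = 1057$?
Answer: $- \frac{1}{7795274} \approx -1.2828 \cdot 10^{-7}$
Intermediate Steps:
$j = 915$ ($j = -5 - -920 = -5 + 920 = 915$)
$T{\left(t \right)} = 42$ ($T{\left(t \right)} = -3 + \left(22 + 23\right) = -3 + 45 = 42$)
$L = -7795316$ ($L = \left(-4055 + 102\right) \left(1057 + 915\right) = \left(-3953\right) 1972 = -7795316$)
$\frac{1}{L + T{\left(-66 \right)}} = \frac{1}{-7795316 + 42} = \frac{1}{-7795274} = - \frac{1}{7795274}$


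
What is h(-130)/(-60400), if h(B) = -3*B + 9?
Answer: -399/60400 ≈ -0.0066060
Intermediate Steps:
h(B) = 9 - 3*B
h(-130)/(-60400) = (9 - 3*(-130))/(-60400) = (9 + 390)*(-1/60400) = 399*(-1/60400) = -399/60400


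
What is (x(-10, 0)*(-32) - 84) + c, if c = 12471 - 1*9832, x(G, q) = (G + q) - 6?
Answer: 3067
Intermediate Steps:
x(G, q) = -6 + G + q
c = 2639 (c = 12471 - 9832 = 2639)
(x(-10, 0)*(-32) - 84) + c = ((-6 - 10 + 0)*(-32) - 84) + 2639 = (-16*(-32) - 84) + 2639 = (512 - 84) + 2639 = 428 + 2639 = 3067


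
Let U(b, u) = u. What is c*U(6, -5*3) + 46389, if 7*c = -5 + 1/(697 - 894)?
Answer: 63985221/1379 ≈ 46400.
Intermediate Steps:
c = -986/1379 (c = (-5 + 1/(697 - 894))/7 = (-5 + 1/(-197))/7 = (-5 - 1/197)/7 = (1/7)*(-986/197) = -986/1379 ≈ -0.71501)
c*U(6, -5*3) + 46389 = -(-4930)*3/1379 + 46389 = -986/1379*(-15) + 46389 = 14790/1379 + 46389 = 63985221/1379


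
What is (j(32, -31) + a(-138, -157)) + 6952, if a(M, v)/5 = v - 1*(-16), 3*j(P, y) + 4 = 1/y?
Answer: 580846/93 ≈ 6245.7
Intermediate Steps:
j(P, y) = -4/3 + 1/(3*y)
a(M, v) = 80 + 5*v (a(M, v) = 5*(v - 1*(-16)) = 5*(v + 16) = 5*(16 + v) = 80 + 5*v)
(j(32, -31) + a(-138, -157)) + 6952 = ((⅓)*(1 - 4*(-31))/(-31) + (80 + 5*(-157))) + 6952 = ((⅓)*(-1/31)*(1 + 124) + (80 - 785)) + 6952 = ((⅓)*(-1/31)*125 - 705) + 6952 = (-125/93 - 705) + 6952 = -65690/93 + 6952 = 580846/93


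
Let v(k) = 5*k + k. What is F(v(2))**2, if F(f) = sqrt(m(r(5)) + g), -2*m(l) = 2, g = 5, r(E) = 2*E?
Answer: 4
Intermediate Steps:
v(k) = 6*k
m(l) = -1 (m(l) = -1/2*2 = -1)
F(f) = 2 (F(f) = sqrt(-1 + 5) = sqrt(4) = 2)
F(v(2))**2 = 2**2 = 4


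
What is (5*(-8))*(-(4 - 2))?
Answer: 80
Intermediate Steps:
(5*(-8))*(-(4 - 2)) = -(-40)*2 = -40*(-2) = 80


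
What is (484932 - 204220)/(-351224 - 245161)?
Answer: -280712/596385 ≈ -0.47069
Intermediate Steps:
(484932 - 204220)/(-351224 - 245161) = 280712/(-596385) = 280712*(-1/596385) = -280712/596385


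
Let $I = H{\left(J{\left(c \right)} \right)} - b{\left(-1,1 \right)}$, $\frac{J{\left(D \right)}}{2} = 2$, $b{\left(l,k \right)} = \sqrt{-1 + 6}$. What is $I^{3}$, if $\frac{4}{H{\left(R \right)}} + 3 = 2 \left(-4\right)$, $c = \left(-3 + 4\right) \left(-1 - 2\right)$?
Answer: $- \frac{7324}{1331} - \frac{653 \sqrt{5}}{121} \approx -17.57$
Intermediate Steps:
$c = -3$ ($c = 1 \left(-3\right) = -3$)
$b{\left(l,k \right)} = \sqrt{5}$
$J{\left(D \right)} = 4$ ($J{\left(D \right)} = 2 \cdot 2 = 4$)
$H{\left(R \right)} = - \frac{4}{11}$ ($H{\left(R \right)} = \frac{4}{-3 + 2 \left(-4\right)} = \frac{4}{-3 - 8} = \frac{4}{-11} = 4 \left(- \frac{1}{11}\right) = - \frac{4}{11}$)
$I = - \frac{4}{11} - \sqrt{5} \approx -2.5997$
$I^{3} = \left(- \frac{4}{11} - \sqrt{5}\right)^{3}$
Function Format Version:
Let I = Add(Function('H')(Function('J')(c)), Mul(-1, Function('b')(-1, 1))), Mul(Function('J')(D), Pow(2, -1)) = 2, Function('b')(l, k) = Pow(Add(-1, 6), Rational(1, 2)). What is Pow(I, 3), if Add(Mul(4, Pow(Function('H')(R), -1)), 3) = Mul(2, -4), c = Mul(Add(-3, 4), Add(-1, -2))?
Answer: Add(Rational(-7324, 1331), Mul(Rational(-653, 121), Pow(5, Rational(1, 2)))) ≈ -17.570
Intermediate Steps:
c = -3 (c = Mul(1, -3) = -3)
Function('b')(l, k) = Pow(5, Rational(1, 2))
Function('J')(D) = 4 (Function('J')(D) = Mul(2, 2) = 4)
Function('H')(R) = Rational(-4, 11) (Function('H')(R) = Mul(4, Pow(Add(-3, Mul(2, -4)), -1)) = Mul(4, Pow(Add(-3, -8), -1)) = Mul(4, Pow(-11, -1)) = Mul(4, Rational(-1, 11)) = Rational(-4, 11))
I = Add(Rational(-4, 11), Mul(-1, Pow(5, Rational(1, 2)))) ≈ -2.5997
Pow(I, 3) = Pow(Add(Rational(-4, 11), Mul(-1, Pow(5, Rational(1, 2)))), 3)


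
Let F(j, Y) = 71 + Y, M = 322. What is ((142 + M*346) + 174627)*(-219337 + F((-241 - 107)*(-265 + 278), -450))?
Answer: -62878544596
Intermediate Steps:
((142 + M*346) + 174627)*(-219337 + F((-241 - 107)*(-265 + 278), -450)) = ((142 + 322*346) + 174627)*(-219337 + (71 - 450)) = ((142 + 111412) + 174627)*(-219337 - 379) = (111554 + 174627)*(-219716) = 286181*(-219716) = -62878544596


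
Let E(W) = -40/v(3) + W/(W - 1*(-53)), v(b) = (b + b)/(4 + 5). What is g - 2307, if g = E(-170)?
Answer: -276769/117 ≈ -2365.5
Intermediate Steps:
v(b) = 2*b/9 (v(b) = (2*b)/9 = (2*b)*(1/9) = 2*b/9)
E(W) = -60 + W/(53 + W) (E(W) = -40/((2/9)*3) + W/(W - 1*(-53)) = -40/2/3 + W/(W + 53) = -40*3/2 + W/(53 + W) = -60 + W/(53 + W))
g = -6850/117 (g = (-3180 - 59*(-170))/(53 - 170) = (-3180 + 10030)/(-117) = -1/117*6850 = -6850/117 ≈ -58.547)
g - 2307 = -6850/117 - 2307 = -276769/117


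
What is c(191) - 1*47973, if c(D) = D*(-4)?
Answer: -48737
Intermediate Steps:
c(D) = -4*D
c(191) - 1*47973 = -4*191 - 1*47973 = -764 - 47973 = -48737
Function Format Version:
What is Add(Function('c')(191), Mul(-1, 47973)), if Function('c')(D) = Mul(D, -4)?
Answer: -48737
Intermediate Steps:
Function('c')(D) = Mul(-4, D)
Add(Function('c')(191), Mul(-1, 47973)) = Add(Mul(-4, 191), Mul(-1, 47973)) = Add(-764, -47973) = -48737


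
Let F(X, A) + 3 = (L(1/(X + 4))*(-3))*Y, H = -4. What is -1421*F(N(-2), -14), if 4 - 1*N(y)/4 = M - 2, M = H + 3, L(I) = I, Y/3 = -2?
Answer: 55419/16 ≈ 3463.7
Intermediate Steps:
Y = -6 (Y = 3*(-2) = -6)
M = -1 (M = -4 + 3 = -1)
N(y) = 28 (N(y) = 16 - 4*(-1 - 2) = 16 - 4*(-3) = 16 + 12 = 28)
F(X, A) = -3 + 18/(4 + X) (F(X, A) = -3 + (-3/(X + 4))*(-6) = -3 + (-3/(4 + X))*(-6) = -3 - 3/(4 + X)*(-6) = -3 + 18/(4 + X))
-1421*F(N(-2), -14) = -4263*(2 - 1*28)/(4 + 28) = -4263*(2 - 28)/32 = -4263*(-26)/32 = -1421*(-39/16) = 55419/16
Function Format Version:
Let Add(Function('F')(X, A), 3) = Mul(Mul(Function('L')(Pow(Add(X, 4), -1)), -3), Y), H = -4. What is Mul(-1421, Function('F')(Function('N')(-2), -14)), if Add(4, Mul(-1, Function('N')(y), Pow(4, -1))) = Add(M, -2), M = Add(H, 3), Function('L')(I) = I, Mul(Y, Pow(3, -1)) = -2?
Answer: Rational(55419, 16) ≈ 3463.7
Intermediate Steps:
Y = -6 (Y = Mul(3, -2) = -6)
M = -1 (M = Add(-4, 3) = -1)
Function('N')(y) = 28 (Function('N')(y) = Add(16, Mul(-4, Add(-1, -2))) = Add(16, Mul(-4, -3)) = Add(16, 12) = 28)
Function('F')(X, A) = Add(-3, Mul(18, Pow(Add(4, X), -1))) (Function('F')(X, A) = Add(-3, Mul(Mul(Pow(Add(X, 4), -1), -3), -6)) = Add(-3, Mul(Mul(Pow(Add(4, X), -1), -3), -6)) = Add(-3, Mul(Mul(-3, Pow(Add(4, X), -1)), -6)) = Add(-3, Mul(18, Pow(Add(4, X), -1))))
Mul(-1421, Function('F')(Function('N')(-2), -14)) = Mul(-1421, Mul(3, Pow(Add(4, 28), -1), Add(2, Mul(-1, 28)))) = Mul(-1421, Mul(3, Pow(32, -1), Add(2, -28))) = Mul(-1421, Mul(3, Rational(1, 32), -26)) = Mul(-1421, Rational(-39, 16)) = Rational(55419, 16)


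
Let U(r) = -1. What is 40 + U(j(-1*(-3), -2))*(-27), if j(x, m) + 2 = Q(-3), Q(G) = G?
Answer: 67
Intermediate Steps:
j(x, m) = -5 (j(x, m) = -2 - 3 = -5)
40 + U(j(-1*(-3), -2))*(-27) = 40 - 1*(-27) = 40 + 27 = 67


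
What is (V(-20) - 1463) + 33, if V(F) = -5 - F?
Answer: -1415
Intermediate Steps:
(V(-20) - 1463) + 33 = ((-5 - 1*(-20)) - 1463) + 33 = ((-5 + 20) - 1463) + 33 = (15 - 1463) + 33 = -1448 + 33 = -1415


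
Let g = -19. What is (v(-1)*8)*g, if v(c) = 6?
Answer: -912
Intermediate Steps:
(v(-1)*8)*g = (6*8)*(-19) = 48*(-19) = -912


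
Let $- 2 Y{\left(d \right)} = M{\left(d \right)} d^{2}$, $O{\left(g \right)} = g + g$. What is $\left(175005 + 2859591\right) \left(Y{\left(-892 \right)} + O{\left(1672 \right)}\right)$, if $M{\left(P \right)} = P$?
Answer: $1076885528806848$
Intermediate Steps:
$O{\left(g \right)} = 2 g$
$Y{\left(d \right)} = - \frac{d^{3}}{2}$ ($Y{\left(d \right)} = - \frac{d d^{2}}{2} = - \frac{d^{3}}{2}$)
$\left(175005 + 2859591\right) \left(Y{\left(-892 \right)} + O{\left(1672 \right)}\right) = \left(175005 + 2859591\right) \left(- \frac{\left(-892\right)^{3}}{2} + 2 \cdot 1672\right) = 3034596 \left(\left(- \frac{1}{2}\right) \left(-709732288\right) + 3344\right) = 3034596 \left(354866144 + 3344\right) = 3034596 \cdot 354869488 = 1076885528806848$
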